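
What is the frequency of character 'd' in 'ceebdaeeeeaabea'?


Scanning 'ceebdaeeeeaabea' for 'd':
  Position 4: 'd' -> MATCH (count: 1)
Total occurrences of 'd': 1

1


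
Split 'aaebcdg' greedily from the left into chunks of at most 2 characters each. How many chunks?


'aaebcdg' has 7 characters.
Chunking with max size 2:
  Chunk 1: 'aa' (positions 0-1)
  Chunk 2: 'eb' (positions 2-3)
  Chunk 3: 'cd' (positions 4-5)
  Chunk 4: 'g' (positions 6-6)
Total chunks: ceil(7 / 2) = 4

4


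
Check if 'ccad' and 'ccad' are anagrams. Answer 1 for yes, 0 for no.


Sort characters of 'ccad': 'accd'
Sort characters of 'ccad': 'accd'
Sorted forms match -> they ARE anagrams
Result: 1

1


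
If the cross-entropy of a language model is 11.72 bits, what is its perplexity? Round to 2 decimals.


Perplexity formula: PP = 2^H
H = 11.72
PP = 2^11.72
Decompose: 2^11.72 = 2^11 * 2^0.72
2^11 = 2048, 2^0.72 ~ 1.6471820
PP ~ 2048 * 1.6471820 = 3373.4287360
Rounded to 2 decimals: 3373.43

3373.43


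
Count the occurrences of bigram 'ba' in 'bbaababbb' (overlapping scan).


Scanning 'bbaababbb' for bigram 'ba':
  Position 0: 'bb' -> no
  Position 1: 'ba' -> MATCH
  Position 2: 'aa' -> no
  Position 3: 'ab' -> no
  Position 4: 'ba' -> MATCH
  Position 5: 'ab' -> no
  Position 6: 'bb' -> no
  Position 7: 'bb' -> no
Total matches: 2

2


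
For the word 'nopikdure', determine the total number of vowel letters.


Scanning each character of 'nopikdure':
  Position 1: 'n' -> consonant (running count: 0)
  Position 2: 'o' -> vowel (running count: 1)
  Position 3: 'p' -> consonant (running count: 1)
  Position 4: 'i' -> vowel (running count: 2)
  Position 5: 'k' -> consonant (running count: 2)
  Position 6: 'd' -> consonant (running count: 2)
  Position 7: 'u' -> vowel (running count: 3)
  Position 8: 'r' -> consonant (running count: 3)
  Position 9: 'e' -> vowel (running count: 4)
Total vowels: 4

4


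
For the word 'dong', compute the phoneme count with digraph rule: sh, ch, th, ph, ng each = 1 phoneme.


Parsing 'dong' greedily, digraphs first:
  'd' -> consonant phoneme (phonemes so far: 1)
  'o' -> vowel phoneme (phonemes so far: 2)
  'ng' -> digraph (1 consonant phoneme) (phonemes so far: 3)
Total phonemes: 3

3


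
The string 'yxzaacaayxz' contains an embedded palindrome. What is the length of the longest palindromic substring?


Scanning 'yxzaacaayxz' for palindromic substrings.
Substring at positions 3-7: 'aacaa'.
Check: reverse('aacaa') = 'aacaa' -> palindrome confirmed.
Neighbouring characters ('z' / 'y') break symmetry, so it cannot extend further.
No longer palindromic substring exists; longest length = 5

5


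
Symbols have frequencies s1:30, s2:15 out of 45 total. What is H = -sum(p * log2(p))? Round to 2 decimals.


Computing entropy H = -sum(p_i * log2(p_i)):
  s1: p = 30/45 = 0.6667, -p*log2(p) = 0.3900
  s2: p = 15/45 = 0.3333, -p*log2(p) = 0.5283
H = sum of terms = 0.9183
Rounded to 2 decimals: 0.92

0.92


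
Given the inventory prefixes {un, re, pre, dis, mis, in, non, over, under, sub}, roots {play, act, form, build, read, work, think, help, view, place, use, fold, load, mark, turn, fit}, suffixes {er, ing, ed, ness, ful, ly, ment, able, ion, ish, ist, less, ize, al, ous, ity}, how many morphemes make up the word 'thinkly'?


Segmenting 'thinkly' against the inventory:
  'think' -> root (morpheme 1)
  'ly' -> suffix (morpheme 2)
Total morphemes: 2

2


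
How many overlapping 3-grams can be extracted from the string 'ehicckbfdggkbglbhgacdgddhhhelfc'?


String 'ehicckbfdggkbglbhgacdgddhhhelfc' has length L = 31.
Number of overlapping n-grams = L - n + 1
Substituting: 31 - 3 + 1 = 29

29


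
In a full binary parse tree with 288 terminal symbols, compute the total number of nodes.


Leaf nodes (terminals): 288
Internal nodes = n - 1 = 288 - 1 = 287
Total = leaves + internal = 288 + 287 = 575

575


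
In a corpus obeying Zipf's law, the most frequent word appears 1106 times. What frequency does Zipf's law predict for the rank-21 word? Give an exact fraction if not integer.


Zipf's law: freq(rank) = f1 / rank
f1 = 1106, rank = 21
freq = 1106 / 21
GCD(1106, 21) = 7
Simplified: 158/3

158/3


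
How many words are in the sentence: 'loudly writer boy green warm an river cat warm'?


Counting words by splitting on spaces:
  Word 1: 'loudly'
  Word 2: 'writer'
  Word 3: 'boy'
  Word 4: 'green'
  Word 5: 'warm'
  Word 6: 'an'
  Word 7: 'river'
  Word 8: 'cat'
  Word 9: 'warm'
Total words: 9

9


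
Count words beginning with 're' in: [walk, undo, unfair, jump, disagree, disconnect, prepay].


Checking each word for prefix 're':
  'walk' -> no (count: 0)
  'undo' -> no (count: 0)
  'unfair' -> no (count: 0)
  'jump' -> no (count: 0)
  'disagree' -> no (count: 0)
  'disconnect' -> no (count: 0)
  'prepay' -> no (count: 0)
Total with prefix 're': 0

0


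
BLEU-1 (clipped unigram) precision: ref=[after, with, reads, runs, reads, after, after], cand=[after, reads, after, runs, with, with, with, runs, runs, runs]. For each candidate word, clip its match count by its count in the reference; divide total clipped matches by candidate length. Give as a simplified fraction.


Reference word counts: {'after': 3, 'reads': 2, 'runs': 1, 'with': 1}
Checking each candidate word (with clipping):
  'after' -> in reference (ref count 3, used 1/3) -> match (matches: 1)
  'reads' -> in reference (ref count 2, used 1/2) -> match (matches: 2)
  'after' -> in reference (ref count 3, used 2/3) -> match (matches: 3)
  'runs' -> in reference (ref count 1, used 1/1) -> match (matches: 4)
  'with' -> in reference (ref count 1, used 1/1) -> match (matches: 5)
  'with' -> ref count 1 already used up (1/1) -> clipped, no match (matches: 5)
  'with' -> ref count 1 already used up (1/1) -> clipped, no match (matches: 5)
  'runs' -> ref count 1 already used up (1/1) -> clipped, no match (matches: 5)
  'runs' -> ref count 1 already used up (1/1) -> clipped, no match (matches: 5)
  'runs' -> ref count 1 already used up (1/1) -> clipped, no match (matches: 5)
Clipped matches: 5, Candidate length: 10
Precision = 5/10 = 1/2

1/2


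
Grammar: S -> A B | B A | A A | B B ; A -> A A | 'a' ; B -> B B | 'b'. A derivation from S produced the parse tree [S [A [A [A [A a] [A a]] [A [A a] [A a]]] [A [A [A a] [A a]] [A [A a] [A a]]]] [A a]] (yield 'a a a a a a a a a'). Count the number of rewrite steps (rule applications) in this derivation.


Every bracketed nonterminal node [X ...] in the tree is produced by exactly one rule application.
Reading the tree off as a leftmost derivation:
  Step 1: S  =>  A A   (applied S -> A A)
  Step 2: A A  =>  A A A   (applied A -> A A)
  Step 3: A A A  =>  A A A A   (applied A -> A A)
  Step 4: A A A A  =>  A A A A A   (applied A -> A A)
  Step 5: A A A A A  =>  a A A A A   (applied A -> a)
  Step 6: a A A A A  =>  a a A A A   (applied A -> a)
  Step 7: a a A A A  =>  a a A A A A   (applied A -> A A)
  Step 8: a a A A A A  =>  a a a A A A   (applied A -> a)
  Step 9: a a a A A A  =>  a a a a A A   (applied A -> a)
  Step 10: a a a a A A  =>  a a a a A A A   (applied A -> A A)
  Step 11: a a a a A A A  =>  a a a a A A A A   (applied A -> A A)
  Step 12: a a a a A A A A  =>  a a a a a A A A   (applied A -> a)
  Step 13: a a a a a A A A  =>  a a a a a a A A   (applied A -> a)
  Step 14: a a a a a a A A  =>  a a a a a a A A A   (applied A -> A A)
  Step 15: a a a a a a A A A  =>  a a a a a a a A A   (applied A -> a)
  Step 16: a a a a a a a A A  =>  a a a a a a a a A   (applied A -> a)
  Step 17: a a a a a a a a A  =>  a a a a a a a a a   (applied A -> a)
Final yield: a a a a a a a a a
Total rewrite steps: 17

17


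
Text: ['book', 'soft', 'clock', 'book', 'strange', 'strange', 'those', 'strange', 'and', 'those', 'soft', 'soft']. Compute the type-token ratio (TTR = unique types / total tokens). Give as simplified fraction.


Tokens: 12
Unique types: ('and', 'book', 'clock', 'soft', 'strange', 'those') = 6
TTR = 6/12
Simplify: divide both by 6 -> 1/2
TTR = 1/2

1/2


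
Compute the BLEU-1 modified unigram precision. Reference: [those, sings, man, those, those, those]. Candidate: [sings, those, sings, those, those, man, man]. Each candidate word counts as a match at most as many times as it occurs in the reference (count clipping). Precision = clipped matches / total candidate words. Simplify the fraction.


Reference word counts: {'man': 1, 'sings': 1, 'those': 4}
Checking each candidate word (with clipping):
  'sings' -> in reference (ref count 1, used 1/1) -> match (matches: 1)
  'those' -> in reference (ref count 4, used 1/4) -> match (matches: 2)
  'sings' -> ref count 1 already used up (1/1) -> clipped, no match (matches: 2)
  'those' -> in reference (ref count 4, used 2/4) -> match (matches: 3)
  'those' -> in reference (ref count 4, used 3/4) -> match (matches: 4)
  'man' -> in reference (ref count 1, used 1/1) -> match (matches: 5)
  'man' -> ref count 1 already used up (1/1) -> clipped, no match (matches: 5)
Clipped matches: 5, Candidate length: 7
Precision = 5/7

5/7


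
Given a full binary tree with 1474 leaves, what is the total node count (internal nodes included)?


Leaf nodes (terminals): 1474
Internal nodes = n - 1 = 1474 - 1 = 1473
Total = leaves + internal = 1474 + 1473 = 2947

2947


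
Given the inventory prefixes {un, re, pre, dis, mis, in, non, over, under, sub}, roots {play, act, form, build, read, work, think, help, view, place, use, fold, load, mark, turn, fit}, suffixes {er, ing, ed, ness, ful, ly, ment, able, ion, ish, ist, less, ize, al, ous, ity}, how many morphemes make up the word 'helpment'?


Segmenting 'helpment' against the inventory:
  'help' -> root (morpheme 1)
  'ment' -> suffix (morpheme 2)
Total morphemes: 2

2


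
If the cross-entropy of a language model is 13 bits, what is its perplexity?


Perplexity formula: PP = 2^H
H = 13
PP = 2^13
PP = 2^13 = 8192

8192


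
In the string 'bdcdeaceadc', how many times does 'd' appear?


Scanning 'bdcdeaceadc' for 'd':
  Position 1: 'd' -> MATCH (count: 1)
  Position 3: 'd' -> MATCH (count: 2)
  Position 9: 'd' -> MATCH (count: 3)
Total occurrences of 'd': 3

3


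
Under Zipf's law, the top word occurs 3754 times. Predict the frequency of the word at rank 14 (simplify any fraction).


Zipf's law: freq(rank) = f1 / rank
f1 = 3754, rank = 14
freq = 3754 / 14
GCD(3754, 14) = 2
Simplified: 1877/7

1877/7


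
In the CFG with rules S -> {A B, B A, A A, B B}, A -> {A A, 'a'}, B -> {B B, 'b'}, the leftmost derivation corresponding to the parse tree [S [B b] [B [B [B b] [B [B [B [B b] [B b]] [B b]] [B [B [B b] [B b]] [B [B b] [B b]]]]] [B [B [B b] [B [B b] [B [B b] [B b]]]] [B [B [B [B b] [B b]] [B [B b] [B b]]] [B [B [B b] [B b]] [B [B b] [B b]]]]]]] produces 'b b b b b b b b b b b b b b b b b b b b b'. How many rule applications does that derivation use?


Every bracketed nonterminal node [X ...] in the tree is produced by exactly one rule application.
Reading the tree off as a leftmost derivation:
  Step 1: S  =>  B B   (applied S -> B B)
  Step 2: B B  =>  b B   (applied B -> b)
  Step 3: b B  =>  b B B   (applied B -> B B)
  Step 4: b B B  =>  b B B B   (applied B -> B B)
  Step 5: b B B B  =>  b b B B   (applied B -> b)
  Step 6: b b B B  =>  b b B B B   (applied B -> B B)
  Step 7: b b B B B  =>  b b B B B B   (applied B -> B B)
  Step 8: b b B B B B  =>  b b B B B B B   (applied B -> B B)
  Step 9: b b B B B B B  =>  b b b B B B B   (applied B -> b)
  Step 10: b b b B B B B  =>  b b b b B B B   (applied B -> b)
  Step 11: b b b b B B B  =>  b b b b b B B   (applied B -> b)
  Step 12: b b b b b B B  =>  b b b b b B B B   (applied B -> B B)
  Step 13: b b b b b B B B  =>  b b b b b B B B B   (applied B -> B B)
  Step 14: b b b b b B B B B  =>  b b b b b b B B B   (applied B -> b)
  Step 15: b b b b b b B B B  =>  b b b b b b b B B   (applied B -> b)
  Step 16: b b b b b b b B B  =>  b b b b b b b B B B   (applied B -> B B)
  Step 17: b b b b b b b B B B  =>  b b b b b b b b B B   (applied B -> b)
  Step 18: b b b b b b b b B B  =>  b b b b b b b b b B   (applied B -> b)
  Step 19: b b b b b b b b b B  =>  b b b b b b b b b B B   (applied B -> B B)
  Step 20: b b b b b b b b b B B  =>  b b b b b b b b b B B B   (applied B -> B B)
  Step 21: b b b b b b b b b B B B  =>  b b b b b b b b b b B B   (applied B -> b)
  Step 22: b b b b b b b b b b B B  =>  b b b b b b b b b b B B B   (applied B -> B B)
  Step 23: b b b b b b b b b b B B B  =>  b b b b b b b b b b b B B   (applied B -> b)
  Step 24: b b b b b b b b b b b B B  =>  b b b b b b b b b b b B B B   (applied B -> B B)
  Step 25: b b b b b b b b b b b B B B  =>  b b b b b b b b b b b b B B   (applied B -> b)
  Step 26: b b b b b b b b b b b b B B  =>  b b b b b b b b b b b b b B   (applied B -> b)
  Step 27: b b b b b b b b b b b b b B  =>  b b b b b b b b b b b b b B B   (applied B -> B B)
  Step 28: b b b b b b b b b b b b b B B  =>  b b b b b b b b b b b b b B B B   (applied B -> B B)
  Step 29: b b b b b b b b b b b b b B B B  =>  b b b b b b b b b b b b b B B B B   (applied B -> B B)
  Step 30: b b b b b b b b b b b b b B B B B  =>  b b b b b b b b b b b b b b B B B   (applied B -> b)
  Step 31: b b b b b b b b b b b b b b B B B  =>  b b b b b b b b b b b b b b b B B   (applied B -> b)
  Step 32: b b b b b b b b b b b b b b b B B  =>  b b b b b b b b b b b b b b b B B B   (applied B -> B B)
  Step 33: b b b b b b b b b b b b b b b B B B  =>  b b b b b b b b b b b b b b b b B B   (applied B -> b)
  Step 34: b b b b b b b b b b b b b b b b B B  =>  b b b b b b b b b b b b b b b b b B   (applied B -> b)
  Step 35: b b b b b b b b b b b b b b b b b B  =>  b b b b b b b b b b b b b b b b b B B   (applied B -> B B)
  Step 36: b b b b b b b b b b b b b b b b b B B  =>  b b b b b b b b b b b b b b b b b B B B   (applied B -> B B)
  Step 37: b b b b b b b b b b b b b b b b b B B B  =>  b b b b b b b b b b b b b b b b b b B B   (applied B -> b)
  Step 38: b b b b b b b b b b b b b b b b b b B B  =>  b b b b b b b b b b b b b b b b b b b B   (applied B -> b)
  Step 39: b b b b b b b b b b b b b b b b b b b B  =>  b b b b b b b b b b b b b b b b b b b B B   (applied B -> B B)
  Step 40: b b b b b b b b b b b b b b b b b b b B B  =>  b b b b b b b b b b b b b b b b b b b b B   (applied B -> b)
  Step 41: b b b b b b b b b b b b b b b b b b b b B  =>  b b b b b b b b b b b b b b b b b b b b b   (applied B -> b)
Final yield: b b b b b b b b b b b b b b b b b b b b b
Total rewrite steps: 41

41


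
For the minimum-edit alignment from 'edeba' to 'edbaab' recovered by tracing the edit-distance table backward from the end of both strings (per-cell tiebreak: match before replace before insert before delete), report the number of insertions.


Edit distance = 3. Backtracking from cell (5, 6) with preference match > replace > insert > delete,
then listing the resulting alignment 'edeba' -> 'edbaab' left to right:
  Step 1: keep 'e'
  Step 2: keep 'd'
  Step 3: replace e->b
  Step 4: replace b->a
  Step 5: keep 'a'
  Step 6: insert 'b' [insertion #1]
Total insertions: 1

1


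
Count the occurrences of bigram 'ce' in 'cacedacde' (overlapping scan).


Scanning 'cacedacde' for bigram 'ce':
  Position 0: 'ca' -> no
  Position 1: 'ac' -> no
  Position 2: 'ce' -> MATCH
  Position 3: 'ed' -> no
  Position 4: 'da' -> no
  Position 5: 'ac' -> no
  Position 6: 'cd' -> no
  Position 7: 'de' -> no
Total matches: 1

1


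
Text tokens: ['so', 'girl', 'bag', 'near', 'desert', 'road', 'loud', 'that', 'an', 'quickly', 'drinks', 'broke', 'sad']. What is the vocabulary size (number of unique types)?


Listing all tokens and tracking unique types:
  Token 1: 'so' -> NEW (unique so far: 1)
  Token 2: 'girl' -> NEW (unique so far: 2)
  Token 3: 'bag' -> NEW (unique so far: 3)
  Token 4: 'near' -> NEW (unique so far: 4)
  Token 5: 'desert' -> NEW (unique so far: 5)
  Token 6: 'road' -> NEW (unique so far: 6)
  Token 7: 'loud' -> NEW (unique so far: 7)
  Token 8: 'that' -> NEW (unique so far: 8)
  Token 9: 'an' -> NEW (unique so far: 9)
  Token 10: 'quickly' -> NEW (unique so far: 10)
  Token 11: 'drinks' -> NEW (unique so far: 11)
  Token 12: 'broke' -> NEW (unique so far: 12)
  Token 13: 'sad' -> NEW (unique so far: 13)
Unique types: ('an', 'bag', 'broke', 'desert', 'drinks', 'girl', 'loud', 'near', 'quickly', 'road', 'sad', 'so', 'that')
Vocabulary size: 13

13


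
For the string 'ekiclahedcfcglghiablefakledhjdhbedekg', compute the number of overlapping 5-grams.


String 'ekiclahedcfcglghiablefakledhjdhbedekg' has length L = 37.
Number of overlapping n-grams = L - n + 1
Substituting: 37 - 5 + 1 = 33

33


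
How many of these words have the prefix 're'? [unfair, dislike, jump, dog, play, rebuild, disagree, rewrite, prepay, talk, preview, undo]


Checking each word for prefix 're':
  'unfair' -> no (count: 0)
  'dislike' -> no (count: 0)
  'jump' -> no (count: 0)
  'dog' -> no (count: 0)
  'play' -> no (count: 0)
  'rebuild' -> YES, starts with 're' (count: 1)
  'disagree' -> no (count: 1)
  'rewrite' -> YES, starts with 're' (count: 2)
  'prepay' -> no (count: 2)
  'talk' -> no (count: 2)
  'preview' -> no (count: 2)
  'undo' -> no (count: 2)
Total with prefix 're': 2

2


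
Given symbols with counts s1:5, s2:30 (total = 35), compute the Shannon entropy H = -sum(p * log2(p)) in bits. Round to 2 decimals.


Computing entropy H = -sum(p_i * log2(p_i)):
  s1: p = 5/35 = 0.1429, -p*log2(p) = 0.4011
  s2: p = 30/35 = 0.8571, -p*log2(p) = 0.1906
H = sum of terms = 0.5917
Rounded to 2 decimals: 0.59

0.59


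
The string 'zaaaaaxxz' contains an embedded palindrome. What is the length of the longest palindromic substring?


Scanning 'zaaaaaxxz' for palindromic substrings.
Substring at positions 1-5: 'aaaaa'.
Check: reverse('aaaaa') = 'aaaaa' -> palindrome confirmed.
Neighbouring characters ('z' / 'x') break symmetry, so it cannot extend further.
No longer palindromic substring exists; longest length = 5

5


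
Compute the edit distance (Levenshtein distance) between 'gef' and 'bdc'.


Building DP table for s1='gef' (len 3) and s2='bdc' (len 3):
       b  d  c
    0  1  2  3
  g 1  1  2  3
  e 2  2  2  3
  f 3  3  3  3
Edit distance = dp[3][3] = 3

3


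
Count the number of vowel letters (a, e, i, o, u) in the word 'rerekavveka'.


Scanning each character of 'rerekavveka':
  Position 1: 'r' -> consonant (running count: 0)
  Position 2: 'e' -> vowel (running count: 1)
  Position 3: 'r' -> consonant (running count: 1)
  Position 4: 'e' -> vowel (running count: 2)
  Position 5: 'k' -> consonant (running count: 2)
  Position 6: 'a' -> vowel (running count: 3)
  Position 7: 'v' -> consonant (running count: 3)
  Position 8: 'v' -> consonant (running count: 3)
  Position 9: 'e' -> vowel (running count: 4)
  Position 10: 'k' -> consonant (running count: 4)
  Position 11: 'a' -> vowel (running count: 5)
Total vowels: 5

5


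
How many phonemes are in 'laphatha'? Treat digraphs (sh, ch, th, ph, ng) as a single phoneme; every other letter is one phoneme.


Parsing 'laphatha' greedily, digraphs first:
  'l' -> consonant phoneme (phonemes so far: 1)
  'a' -> vowel phoneme (phonemes so far: 2)
  'ph' -> digraph (1 consonant phoneme) (phonemes so far: 3)
  'a' -> vowel phoneme (phonemes so far: 4)
  'th' -> digraph (1 consonant phoneme) (phonemes so far: 5)
  'a' -> vowel phoneme (phonemes so far: 6)
Total phonemes: 6

6


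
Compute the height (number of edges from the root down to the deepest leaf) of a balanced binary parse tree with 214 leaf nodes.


In a balanced binary tree with n leaves the deepest leaf is ceil(log2(n)) edges below the root.
log2(214) = 7.7415
ceil(7.7415) = 8
height (edges) = 8

8


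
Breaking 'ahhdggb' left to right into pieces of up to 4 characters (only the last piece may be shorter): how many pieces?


'ahhdggb' has 7 characters.
Chunking with max size 4:
  Chunk 1: 'ahhd' (positions 0-3)
  Chunk 2: 'ggb' (positions 4-6)
Total chunks: ceil(7 / 4) = 2

2


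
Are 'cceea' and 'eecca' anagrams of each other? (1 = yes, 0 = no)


Sort characters of 'cceea': 'accee'
Sort characters of 'eecca': 'accee'
Sorted forms match -> they ARE anagrams
Result: 1

1


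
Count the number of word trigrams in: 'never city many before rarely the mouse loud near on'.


Word trigrams from [10] words:
  Trigram 1: (never city many)
  Trigram 2: (city many before)
  Trigram 3: (many before rarely)
  Trigram 4: (before rarely the)
  Trigram 5: (rarely the mouse)
  Trigram 6: (the mouse loud)
  Trigram 7: (mouse loud near)
  Trigram 8: (loud near on)
Total word trigrams: 10 - 2 = 8

8


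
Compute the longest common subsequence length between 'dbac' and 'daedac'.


DP table for LCS of 'dbac' and 'daedac':
       d  a  e  d  a  c
    0  0  0  0  0  0  0
  d 0  1  1  1  1  1  1
  b 0  1  1  1  1  1  1
  a 0  1  2  2  2  2  2
  c 0  1  2  2  2  2  3
LCS: 'dac'
LCS length = 3

3


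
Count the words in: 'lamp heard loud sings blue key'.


Counting words by splitting on spaces:
  Word 1: 'lamp'
  Word 2: 'heard'
  Word 3: 'loud'
  Word 4: 'sings'
  Word 5: 'blue'
  Word 6: 'key'
Total words: 6

6


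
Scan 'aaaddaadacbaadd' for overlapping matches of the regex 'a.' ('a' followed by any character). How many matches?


Pattern: a. means 'a' followed by any character.
Scanning 'aaaddaadacbaadd' position-by-position:
  Pos 0: window 'aa' -> MATCH
  Pos 1: window 'aa' -> MATCH
  Pos 2: window 'ad' -> MATCH
  Pos 3: window 'dd' -> no
  Pos 4: window 'da' -> no
  Pos 5: window 'aa' -> MATCH
  Pos 6: window 'ad' -> MATCH
  Pos 7: window 'da' -> no
  Pos 8: window 'ac' -> MATCH
  Pos 9: window 'cb' -> no
  Pos 10: window 'ba' -> no
  Pos 11: window 'aa' -> MATCH
  Pos 12: window 'ad' -> MATCH
  Pos 13: window 'dd' -> no
  Pos 14: window 'd' -> no
Total matches: 8

8


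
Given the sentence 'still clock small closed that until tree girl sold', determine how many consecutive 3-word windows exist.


Word trigrams from [9] words:
  Trigram 1: (still clock small)
  Trigram 2: (clock small closed)
  Trigram 3: (small closed that)
  Trigram 4: (closed that until)
  Trigram 5: (that until tree)
  Trigram 6: (until tree girl)
  Trigram 7: (tree girl sold)
Total word trigrams: 9 - 2 = 7

7


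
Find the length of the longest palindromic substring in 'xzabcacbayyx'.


Scanning 'xzabcacbayyx' for palindromic substrings.
Substring at positions 2-8: 'abcacba'.
Check: reverse('abcacba') = 'abcacba' -> palindrome confirmed.
Neighbouring characters ('z' / 'y') break symmetry, so it cannot extend further.
No longer palindromic substring exists; longest length = 7

7


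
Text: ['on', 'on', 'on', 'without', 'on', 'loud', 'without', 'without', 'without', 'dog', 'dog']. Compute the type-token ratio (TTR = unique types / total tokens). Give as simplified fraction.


Tokens: 11
Unique types: ('dog', 'loud', 'on', 'without') = 4
TTR = 4/11
Already in lowest terms.

4/11


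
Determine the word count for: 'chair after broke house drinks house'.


Counting words by splitting on spaces:
  Word 1: 'chair'
  Word 2: 'after'
  Word 3: 'broke'
  Word 4: 'house'
  Word 5: 'drinks'
  Word 6: 'house'
Total words: 6

6


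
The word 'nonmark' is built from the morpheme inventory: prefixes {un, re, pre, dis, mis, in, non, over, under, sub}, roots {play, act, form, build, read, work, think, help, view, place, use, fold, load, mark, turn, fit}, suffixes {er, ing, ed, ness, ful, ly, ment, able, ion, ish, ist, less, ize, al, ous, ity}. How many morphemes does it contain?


Segmenting 'nonmark' against the inventory:
  'non' -> prefix (morpheme 1)
  'mark' -> root (morpheme 2)
Total morphemes: 2

2


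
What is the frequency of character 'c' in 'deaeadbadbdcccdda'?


Scanning 'deaeadbadbdcccdda' for 'c':
  Position 11: 'c' -> MATCH (count: 1)
  Position 12: 'c' -> MATCH (count: 2)
  Position 13: 'c' -> MATCH (count: 3)
Total occurrences of 'c': 3

3


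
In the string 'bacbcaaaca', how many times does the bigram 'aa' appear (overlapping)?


Scanning 'bacbcaaaca' for bigram 'aa':
  Position 0: 'ba' -> no
  Position 1: 'ac' -> no
  Position 2: 'cb' -> no
  Position 3: 'bc' -> no
  Position 4: 'ca' -> no
  Position 5: 'aa' -> MATCH
  Position 6: 'aa' -> MATCH
  Position 7: 'ac' -> no
  Position 8: 'ca' -> no
Total matches: 2

2


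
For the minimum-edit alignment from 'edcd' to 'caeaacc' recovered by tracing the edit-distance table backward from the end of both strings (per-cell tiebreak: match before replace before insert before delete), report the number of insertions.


Edit distance = 5. Backtracking from cell (4, 7) with preference match > replace > insert > delete,
then listing the resulting alignment 'edcd' -> 'caeaacc' left to right:
  Step 1: insert 'c' [insertion #1]
  Step 2: insert 'a' [insertion #2]
  Step 3: keep 'e'
  Step 4: insert 'a' [insertion #3]
  Step 5: replace d->a
  Step 6: keep 'c'
  Step 7: replace d->c
Total insertions: 3

3


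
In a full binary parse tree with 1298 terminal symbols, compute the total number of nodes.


Leaf nodes (terminals): 1298
Internal nodes = n - 1 = 1298 - 1 = 1297
Total = leaves + internal = 1298 + 1297 = 2595

2595


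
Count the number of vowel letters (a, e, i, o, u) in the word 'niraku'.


Scanning each character of 'niraku':
  Position 1: 'n' -> consonant (running count: 0)
  Position 2: 'i' -> vowel (running count: 1)
  Position 3: 'r' -> consonant (running count: 1)
  Position 4: 'a' -> vowel (running count: 2)
  Position 5: 'k' -> consonant (running count: 2)
  Position 6: 'u' -> vowel (running count: 3)
Total vowels: 3

3


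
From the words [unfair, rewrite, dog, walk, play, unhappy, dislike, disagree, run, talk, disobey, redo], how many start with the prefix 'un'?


Checking each word for prefix 'un':
  'unfair' -> YES, starts with 'un' (count: 1)
  'rewrite' -> no (count: 1)
  'dog' -> no (count: 1)
  'walk' -> no (count: 1)
  'play' -> no (count: 1)
  'unhappy' -> YES, starts with 'un' (count: 2)
  'dislike' -> no (count: 2)
  'disagree' -> no (count: 2)
  'run' -> no (count: 2)
  'talk' -> no (count: 2)
  'disobey' -> no (count: 2)
  'redo' -> no (count: 2)
Total with prefix 'un': 2

2


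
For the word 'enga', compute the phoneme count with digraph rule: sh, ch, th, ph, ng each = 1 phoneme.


Parsing 'enga' greedily, digraphs first:
  'e' -> vowel phoneme (phonemes so far: 1)
  'ng' -> digraph (1 consonant phoneme) (phonemes so far: 2)
  'a' -> vowel phoneme (phonemes so far: 3)
Total phonemes: 3

3


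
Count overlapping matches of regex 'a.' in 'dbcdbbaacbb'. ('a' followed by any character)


Pattern: a. means 'a' followed by any character.
Scanning 'dbcdbbaacbb' position-by-position:
  Pos 0: window 'db' -> no
  Pos 1: window 'bc' -> no
  Pos 2: window 'cd' -> no
  Pos 3: window 'db' -> no
  Pos 4: window 'bb' -> no
  Pos 5: window 'ba' -> no
  Pos 6: window 'aa' -> MATCH
  Pos 7: window 'ac' -> MATCH
  Pos 8: window 'cb' -> no
  Pos 9: window 'bb' -> no
  Pos 10: window 'b' -> no
Total matches: 2

2


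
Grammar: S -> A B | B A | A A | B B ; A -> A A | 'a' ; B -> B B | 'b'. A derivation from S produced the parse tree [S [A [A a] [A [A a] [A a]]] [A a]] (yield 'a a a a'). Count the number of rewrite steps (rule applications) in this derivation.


Every bracketed nonterminal node [X ...] in the tree is produced by exactly one rule application.
Reading the tree off as a leftmost derivation:
  Step 1: S  =>  A A   (applied S -> A A)
  Step 2: A A  =>  A A A   (applied A -> A A)
  Step 3: A A A  =>  a A A   (applied A -> a)
  Step 4: a A A  =>  a A A A   (applied A -> A A)
  Step 5: a A A A  =>  a a A A   (applied A -> a)
  Step 6: a a A A  =>  a a a A   (applied A -> a)
  Step 7: a a a A  =>  a a a a   (applied A -> a)
Final yield: a a a a
Total rewrite steps: 7

7


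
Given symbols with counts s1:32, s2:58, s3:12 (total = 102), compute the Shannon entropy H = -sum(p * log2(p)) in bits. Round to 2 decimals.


Computing entropy H = -sum(p_i * log2(p_i)):
  s1: p = 32/102 = 0.3137, -p*log2(p) = 0.5247
  s2: p = 58/102 = 0.5686, -p*log2(p) = 0.4631
  s3: p = 12/102 = 0.1176, -p*log2(p) = 0.3632
H = sum of terms = 1.3510
Rounded to 2 decimals: 1.35

1.35


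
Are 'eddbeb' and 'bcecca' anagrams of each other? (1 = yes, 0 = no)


Sort characters of 'eddbeb': 'bbddee'
Sort characters of 'bcecca': 'abccce'
Sorted forms differ -> they are NOT anagrams
Result: 0

0


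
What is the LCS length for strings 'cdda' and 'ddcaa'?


DP table for LCS of 'cdda' and 'ddcaa':
       d  d  c  a  a
    0  0  0  0  0  0
  c 0  0  0  1  1  1
  d 0  1  1  1  1  1
  d 0  1  2  2  2  2
  a 0  1  2  2  3  3
LCS: 'dda'
LCS length = 3

3


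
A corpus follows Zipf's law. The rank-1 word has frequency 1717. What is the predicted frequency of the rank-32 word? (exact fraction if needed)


Zipf's law: freq(rank) = f1 / rank
f1 = 1717, rank = 32
freq = 1717 / 32
GCD(1717, 32) = 1
Simplified: 1717/32

1717/32


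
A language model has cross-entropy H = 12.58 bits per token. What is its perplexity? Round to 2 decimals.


Perplexity formula: PP = 2^H
H = 12.58
PP = 2^12.58
Decompose: 2^12.58 = 2^12 * 2^0.58
2^12 = 4096, 2^0.58 ~ 1.4948492
PP ~ 4096 * 1.4948492 = 6122.9023232
Rounded to 2 decimals: 6122.90

6122.90


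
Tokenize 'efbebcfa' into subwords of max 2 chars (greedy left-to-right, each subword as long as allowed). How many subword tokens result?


'efbebcfa' has 8 characters.
Chunking with max size 2:
  Chunk 1: 'ef' (positions 0-1)
  Chunk 2: 'be' (positions 2-3)
  Chunk 3: 'bc' (positions 4-5)
  Chunk 4: 'fa' (positions 6-7)
Total chunks: ceil(8 / 2) = 4

4


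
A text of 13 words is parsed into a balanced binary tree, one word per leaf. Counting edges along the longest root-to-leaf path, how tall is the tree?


In a balanced binary tree with n leaves the deepest leaf is ceil(log2(n)) edges below the root.
log2(13) = 3.7004
ceil(3.7004) = 4
height (edges) = 4

4


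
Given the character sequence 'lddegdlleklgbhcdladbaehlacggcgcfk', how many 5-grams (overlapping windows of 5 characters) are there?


String 'lddegdlleklgbhcdladbaehlacggcgcfk' has length L = 33.
Number of overlapping n-grams = L - n + 1
Substituting: 33 - 5 + 1 = 29

29


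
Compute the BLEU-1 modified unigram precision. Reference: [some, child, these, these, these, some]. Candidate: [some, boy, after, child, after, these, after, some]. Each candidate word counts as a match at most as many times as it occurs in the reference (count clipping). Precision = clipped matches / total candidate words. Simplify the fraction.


Reference word counts: {'child': 1, 'some': 2, 'these': 3}
Checking each candidate word (with clipping):
  'some' -> in reference (ref count 2, used 1/2) -> match (matches: 1)
  'boy' -> not in reference -> no match (matches: 1)
  'after' -> not in reference -> no match (matches: 1)
  'child' -> in reference (ref count 1, used 1/1) -> match (matches: 2)
  'after' -> not in reference -> no match (matches: 2)
  'these' -> in reference (ref count 3, used 1/3) -> match (matches: 3)
  'after' -> not in reference -> no match (matches: 3)
  'some' -> in reference (ref count 2, used 2/2) -> match (matches: 4)
Clipped matches: 4, Candidate length: 8
Precision = 4/8 = 1/2

1/2


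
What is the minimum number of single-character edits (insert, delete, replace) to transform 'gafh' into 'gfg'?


Building DP table for s1='gafh' (len 4) and s2='gfg' (len 3):
       g  f  g
    0  1  2  3
  g 1  0  1  2
  a 2  1  1  2
  f 3  2  1  2
  h 4  3  2  2
Edit distance = dp[4][3] = 2

2


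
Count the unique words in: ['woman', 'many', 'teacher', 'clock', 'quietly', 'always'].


Listing all tokens and tracking unique types:
  Token 1: 'woman' -> NEW (unique so far: 1)
  Token 2: 'many' -> NEW (unique so far: 2)
  Token 3: 'teacher' -> NEW (unique so far: 3)
  Token 4: 'clock' -> NEW (unique so far: 4)
  Token 5: 'quietly' -> NEW (unique so far: 5)
  Token 6: 'always' -> NEW (unique so far: 6)
Unique types: ('always', 'clock', 'many', 'quietly', 'teacher', 'woman')
Vocabulary size: 6

6


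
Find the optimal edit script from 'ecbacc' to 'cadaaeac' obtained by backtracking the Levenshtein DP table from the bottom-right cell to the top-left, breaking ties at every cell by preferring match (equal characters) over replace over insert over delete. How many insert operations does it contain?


Edit distance = 6. Backtracking from cell (6, 8) with preference match > replace > insert > delete,
then listing the resulting alignment 'ecbacc' -> 'cadaaeac' left to right:
  Step 1: insert 'c' [insertion #1]
  Step 2: replace e->a
  Step 3: replace c->d
  Step 4: replace b->a
  Step 5: keep 'a'
  Step 6: insert 'e' [insertion #2]
  Step 7: replace c->a
  Step 8: keep 'c'
Total insertions: 2

2


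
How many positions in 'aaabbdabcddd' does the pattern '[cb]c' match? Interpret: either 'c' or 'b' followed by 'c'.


Pattern: [cb]c means either 'c' or 'b' followed by 'c'.
Scanning 'aaabbdabcddd' position-by-position:
  Pos 0: window 'aa' -> no
  Pos 1: window 'aa' -> no
  Pos 2: window 'ab' -> no
  Pos 3: window 'bb' -> no
  Pos 4: window 'bd' -> no
  Pos 5: window 'da' -> no
  Pos 6: window 'ab' -> no
  Pos 7: window 'bc' -> MATCH
  Pos 8: window 'cd' -> no
  Pos 9: window 'dd' -> no
  Pos 10: window 'dd' -> no
  Pos 11: window 'd' -> no
Total matches: 1

1


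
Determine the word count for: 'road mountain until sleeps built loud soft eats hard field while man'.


Counting words by splitting on spaces:
  Word 1: 'road'
  Word 2: 'mountain'
  Word 3: 'until'
  Word 4: 'sleeps'
  Word 5: 'built'
  Word 6: 'loud'
  Word 7: 'soft'
  Word 8: 'eats'
  Word 9: 'hard'
  Word 10: 'field'
  Word 11: 'while'
  Word 12: 'man'
Total words: 12

12


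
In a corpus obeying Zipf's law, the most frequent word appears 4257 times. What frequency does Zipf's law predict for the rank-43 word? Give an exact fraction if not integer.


Zipf's law: freq(rank) = f1 / rank
f1 = 4257, rank = 43
freq = 4257 / 43
= 99

99


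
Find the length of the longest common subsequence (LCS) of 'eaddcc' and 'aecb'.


DP table for LCS of 'eaddcc' and 'aecb':
       a  e  c  b
    0  0  0  0  0
  e 0  0  1  1  1
  a 0  1  1  1  1
  d 0  1  1  1  1
  d 0  1  1  1  1
  c 0  1  1  2  2
  c 0  1  1  2  2
LCS: 'ec'
LCS length = 2

2


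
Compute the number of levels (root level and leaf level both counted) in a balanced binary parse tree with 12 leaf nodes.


In a balanced binary tree with n leaves the deepest leaf is ceil(log2(n)) edges below the root,
so counting node levels inclusive of root and leaves gives ceil(log2(n)) + 1 levels.
log2(12) = 3.5850
ceil(3.5850) = 4
levels = 4 + 1 = 5

5


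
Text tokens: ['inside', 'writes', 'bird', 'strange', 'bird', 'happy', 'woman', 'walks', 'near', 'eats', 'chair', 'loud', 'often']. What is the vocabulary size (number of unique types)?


Listing all tokens and tracking unique types:
  Token 1: 'inside' -> NEW (unique so far: 1)
  Token 2: 'writes' -> NEW (unique so far: 2)
  Token 3: 'bird' -> NEW (unique so far: 3)
  Token 4: 'strange' -> NEW (unique so far: 4)
  Token 5: 'bird' -> duplicate (unique so far: 4)
  Token 6: 'happy' -> NEW (unique so far: 5)
  Token 7: 'woman' -> NEW (unique so far: 6)
  Token 8: 'walks' -> NEW (unique so far: 7)
  Token 9: 'near' -> NEW (unique so far: 8)
  Token 10: 'eats' -> NEW (unique so far: 9)
  Token 11: 'chair' -> NEW (unique so far: 10)
  Token 12: 'loud' -> NEW (unique so far: 11)
  Token 13: 'often' -> NEW (unique so far: 12)
Unique types: ('bird', 'chair', 'eats', 'happy', 'inside', 'loud', 'near', 'often', 'strange', 'walks', 'woman', 'writes')
Vocabulary size: 12

12


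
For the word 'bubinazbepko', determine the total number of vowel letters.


Scanning each character of 'bubinazbepko':
  Position 1: 'b' -> consonant (running count: 0)
  Position 2: 'u' -> vowel (running count: 1)
  Position 3: 'b' -> consonant (running count: 1)
  Position 4: 'i' -> vowel (running count: 2)
  Position 5: 'n' -> consonant (running count: 2)
  Position 6: 'a' -> vowel (running count: 3)
  Position 7: 'z' -> consonant (running count: 3)
  Position 8: 'b' -> consonant (running count: 3)
  Position 9: 'e' -> vowel (running count: 4)
  Position 10: 'p' -> consonant (running count: 4)
  Position 11: 'k' -> consonant (running count: 4)
  Position 12: 'o' -> vowel (running count: 5)
Total vowels: 5

5


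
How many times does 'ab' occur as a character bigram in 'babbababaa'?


Scanning 'babbababaa' for bigram 'ab':
  Position 0: 'ba' -> no
  Position 1: 'ab' -> MATCH
  Position 2: 'bb' -> no
  Position 3: 'ba' -> no
  Position 4: 'ab' -> MATCH
  Position 5: 'ba' -> no
  Position 6: 'ab' -> MATCH
  Position 7: 'ba' -> no
  Position 8: 'aa' -> no
Total matches: 3

3


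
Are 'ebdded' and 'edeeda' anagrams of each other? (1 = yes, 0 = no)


Sort characters of 'ebdded': 'bdddee'
Sort characters of 'edeeda': 'addeee'
Sorted forms differ -> they are NOT anagrams
Result: 0

0


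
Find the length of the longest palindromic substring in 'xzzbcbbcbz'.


Scanning 'xzzbcbbcbz' for palindromic substrings.
Substring at positions 2-9: 'zbcbbcbz'.
Check: reverse('zbcbbcbz') = 'zbcbbcbz' -> palindrome confirmed.
Neighbouring characters ('z' / '-') break symmetry, so it cannot extend further.
No longer palindromic substring exists; longest length = 8

8


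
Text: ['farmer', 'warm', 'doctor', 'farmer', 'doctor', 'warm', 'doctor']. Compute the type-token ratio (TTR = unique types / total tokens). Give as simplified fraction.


Tokens: 7
Unique types: ('doctor', 'farmer', 'warm') = 3
TTR = 3/7
Already in lowest terms.

3/7


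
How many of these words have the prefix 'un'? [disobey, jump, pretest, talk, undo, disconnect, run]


Checking each word for prefix 'un':
  'disobey' -> no (count: 0)
  'jump' -> no (count: 0)
  'pretest' -> no (count: 0)
  'talk' -> no (count: 0)
  'undo' -> YES, starts with 'un' (count: 1)
  'disconnect' -> no (count: 1)
  'run' -> no (count: 1)
Total with prefix 'un': 1

1


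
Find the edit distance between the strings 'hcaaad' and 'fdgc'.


Building DP table for s1='hcaaad' (len 6) and s2='fdgc' (len 4):
       f  d  g  c
    0  1  2  3  4
  h 1  1  2  3  4
  c 2  2  2  3  3
  a 3  3  3  3  4
  a 4  4  4  4  4
  a 5  5  5  5  5
  d 6  6  5  6  6
Edit distance = dp[6][4] = 6

6


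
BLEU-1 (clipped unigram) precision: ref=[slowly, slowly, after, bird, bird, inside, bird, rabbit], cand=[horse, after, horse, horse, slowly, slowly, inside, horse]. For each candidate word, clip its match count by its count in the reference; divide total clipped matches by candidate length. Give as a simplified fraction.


Reference word counts: {'after': 1, 'bird': 3, 'inside': 1, 'rabbit': 1, 'slowly': 2}
Checking each candidate word (with clipping):
  'horse' -> not in reference -> no match (matches: 0)
  'after' -> in reference (ref count 1, used 1/1) -> match (matches: 1)
  'horse' -> not in reference -> no match (matches: 1)
  'horse' -> not in reference -> no match (matches: 1)
  'slowly' -> in reference (ref count 2, used 1/2) -> match (matches: 2)
  'slowly' -> in reference (ref count 2, used 2/2) -> match (matches: 3)
  'inside' -> in reference (ref count 1, used 1/1) -> match (matches: 4)
  'horse' -> not in reference -> no match (matches: 4)
Clipped matches: 4, Candidate length: 8
Precision = 4/8 = 1/2

1/2


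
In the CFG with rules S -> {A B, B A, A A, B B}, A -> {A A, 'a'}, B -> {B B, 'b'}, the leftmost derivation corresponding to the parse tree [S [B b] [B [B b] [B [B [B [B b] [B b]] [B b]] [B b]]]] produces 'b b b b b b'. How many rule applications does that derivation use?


Every bracketed nonterminal node [X ...] in the tree is produced by exactly one rule application.
Reading the tree off as a leftmost derivation:
  Step 1: S  =>  B B   (applied S -> B B)
  Step 2: B B  =>  b B   (applied B -> b)
  Step 3: b B  =>  b B B   (applied B -> B B)
  Step 4: b B B  =>  b b B   (applied B -> b)
  Step 5: b b B  =>  b b B B   (applied B -> B B)
  Step 6: b b B B  =>  b b B B B   (applied B -> B B)
  Step 7: b b B B B  =>  b b B B B B   (applied B -> B B)
  Step 8: b b B B B B  =>  b b b B B B   (applied B -> b)
  Step 9: b b b B B B  =>  b b b b B B   (applied B -> b)
  Step 10: b b b b B B  =>  b b b b b B   (applied B -> b)
  Step 11: b b b b b B  =>  b b b b b b   (applied B -> b)
Final yield: b b b b b b
Total rewrite steps: 11

11
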